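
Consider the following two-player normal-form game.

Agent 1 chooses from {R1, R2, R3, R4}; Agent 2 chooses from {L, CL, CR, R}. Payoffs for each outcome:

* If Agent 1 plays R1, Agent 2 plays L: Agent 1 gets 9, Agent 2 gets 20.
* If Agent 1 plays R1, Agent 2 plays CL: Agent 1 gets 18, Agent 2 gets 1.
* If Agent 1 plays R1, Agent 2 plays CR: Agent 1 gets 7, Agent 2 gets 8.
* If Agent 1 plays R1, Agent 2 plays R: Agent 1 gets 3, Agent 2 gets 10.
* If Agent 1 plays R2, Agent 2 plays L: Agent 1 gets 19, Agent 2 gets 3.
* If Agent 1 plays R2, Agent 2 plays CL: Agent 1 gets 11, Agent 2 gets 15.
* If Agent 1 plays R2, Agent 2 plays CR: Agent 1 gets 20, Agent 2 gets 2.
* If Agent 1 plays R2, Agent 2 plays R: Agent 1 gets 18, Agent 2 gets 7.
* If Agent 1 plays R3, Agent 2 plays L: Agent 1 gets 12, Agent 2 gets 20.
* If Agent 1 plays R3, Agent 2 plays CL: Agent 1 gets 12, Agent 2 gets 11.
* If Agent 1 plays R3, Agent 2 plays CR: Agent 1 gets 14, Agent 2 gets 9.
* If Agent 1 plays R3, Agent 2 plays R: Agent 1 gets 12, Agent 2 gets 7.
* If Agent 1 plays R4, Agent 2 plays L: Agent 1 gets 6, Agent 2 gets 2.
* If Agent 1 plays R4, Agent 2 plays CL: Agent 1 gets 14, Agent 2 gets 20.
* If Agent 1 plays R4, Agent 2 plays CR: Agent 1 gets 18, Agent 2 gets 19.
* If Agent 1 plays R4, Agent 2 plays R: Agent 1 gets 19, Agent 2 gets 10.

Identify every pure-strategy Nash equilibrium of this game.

(R1, L): Agent 1 can switch to R2 (9 → 19). Not NE.
(R1, CL): Agent 2 can switch to L (1 → 20). Not NE.
(R1, CR): Agent 1 can switch to R2 (7 → 20). Not NE.
(R1, R): Agent 1 can switch to R2 (3 → 18). Not NE.
(R2, L): Agent 2 can switch to CL (3 → 15). Not NE.
(R2, CL): Agent 1 can switch to R1 (11 → 18). Not NE.
(R2, CR): Agent 2 can switch to L (2 → 3). Not NE.
(R2, R): Agent 1 can switch to R4 (18 → 19). Not NE.
(R3, L): Agent 1 can switch to R2 (12 → 19). Not NE.
(R3, CL): Agent 1 can switch to R1 (12 → 18). Not NE.
(The remaining 6 profiles each have a profitable deviation by the same check.)

This game has no pure Nash equilibrium.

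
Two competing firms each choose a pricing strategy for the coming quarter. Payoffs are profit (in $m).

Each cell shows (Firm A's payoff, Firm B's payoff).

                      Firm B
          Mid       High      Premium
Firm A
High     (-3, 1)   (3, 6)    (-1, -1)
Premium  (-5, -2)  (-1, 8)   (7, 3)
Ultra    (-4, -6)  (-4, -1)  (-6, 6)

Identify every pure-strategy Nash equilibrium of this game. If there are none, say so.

Pure NE: (High, High)

Firm A against Mid: payoffs -3, -5, -4 → best response High.
Firm A against High: payoffs 3, -1, -4 → best response High.
Firm A against Premium: payoffs -1, 7, -6 → best response Premium.
Firm B against High: payoffs 1, 6, -1 → best response High.
Firm B against Premium: payoffs -2, 8, 3 → best response High.
Firm B against Ultra: payoffs -6, -1, 6 → best response Premium.
Mutual best responses: (High, High).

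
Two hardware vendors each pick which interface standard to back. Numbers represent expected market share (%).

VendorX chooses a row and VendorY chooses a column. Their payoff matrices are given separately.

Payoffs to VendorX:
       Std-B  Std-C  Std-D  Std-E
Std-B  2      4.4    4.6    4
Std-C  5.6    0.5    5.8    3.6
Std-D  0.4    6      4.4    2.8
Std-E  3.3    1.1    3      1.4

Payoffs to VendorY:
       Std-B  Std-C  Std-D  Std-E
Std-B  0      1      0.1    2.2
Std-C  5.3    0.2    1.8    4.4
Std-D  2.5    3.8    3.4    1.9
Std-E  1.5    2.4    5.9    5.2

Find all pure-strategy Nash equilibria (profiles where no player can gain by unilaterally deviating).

(Std-B, Std-B): VendorX can switch to Std-C (2 → 5.6). Not NE.
(Std-B, Std-C): VendorX can switch to Std-D (4.4 → 6). Not NE.
(Std-B, Std-D): VendorX can switch to Std-C (4.6 → 5.8). Not NE.
(Std-B, Std-E): VendorX gets 4, best alternative 3.6; VendorY gets 2.2, best alternative 1. No profitable deviation — NE.
(Std-C, Std-B): VendorX gets 5.6, best alternative 3.3; VendorY gets 5.3, best alternative 4.4. No profitable deviation — NE.
(Std-C, Std-C): VendorX can switch to Std-B (0.5 → 4.4). Not NE.
(Std-C, Std-D): VendorY can switch to Std-B (1.8 → 5.3). Not NE.
(Std-C, Std-E): VendorX can switch to Std-B (3.6 → 4). Not NE.
(Std-D, Std-C): VendorX gets 6, best alternative 4.4; VendorY gets 3.8, best alternative 3.4. No profitable deviation — NE.
(The remaining 7 profiles each have a profitable deviation by the same check.)

(Std-B, Std-E) and (Std-C, Std-B) and (Std-D, Std-C)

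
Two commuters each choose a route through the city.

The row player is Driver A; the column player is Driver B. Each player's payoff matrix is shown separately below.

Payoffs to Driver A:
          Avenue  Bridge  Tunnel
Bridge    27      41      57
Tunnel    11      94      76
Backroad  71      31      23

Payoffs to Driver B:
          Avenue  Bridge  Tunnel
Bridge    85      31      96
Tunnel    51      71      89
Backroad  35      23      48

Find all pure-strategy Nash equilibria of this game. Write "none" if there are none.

Driver A against Avenue: payoffs 27, 11, 71 → best response Backroad.
Driver A against Bridge: payoffs 41, 94, 31 → best response Tunnel.
Driver A against Tunnel: payoffs 57, 76, 23 → best response Tunnel.
Driver B against Bridge: payoffs 85, 31, 96 → best response Tunnel.
Driver B against Tunnel: payoffs 51, 71, 89 → best response Tunnel.
Driver B against Backroad: payoffs 35, 23, 48 → best response Tunnel.
Mutual best responses: (Tunnel, Tunnel).

The unique pure-strategy Nash equilibrium is (Tunnel, Tunnel).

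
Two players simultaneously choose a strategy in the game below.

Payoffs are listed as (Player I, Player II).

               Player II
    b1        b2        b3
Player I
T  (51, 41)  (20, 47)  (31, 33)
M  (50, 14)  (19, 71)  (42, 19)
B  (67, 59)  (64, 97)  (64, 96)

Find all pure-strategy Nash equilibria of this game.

Check each profile: it is a Nash equilibrium iff no player can strictly gain by switching unilaterally.
(T, b1): Player I can switch to B (51 → 67). Not NE.
(T, b2): Player I can switch to B (20 → 64). Not NE.
(T, b3): Player I can switch to M (31 → 42). Not NE.
(M, b1): Player I can switch to T (50 → 51). Not NE.
(M, b2): Player I can switch to T (19 → 20). Not NE.
(M, b3): Player I can switch to B (42 → 64). Not NE.
(B, b1): Player II can switch to b2 (59 → 97). Not NE.
(B, b2): Player I gets 64, best alternative 20; Player II gets 97, best alternative 96. No profitable deviation — NE.
(B, b3): Player II can switch to b2 (96 → 97). Not NE.

Pure NE: (B, b2)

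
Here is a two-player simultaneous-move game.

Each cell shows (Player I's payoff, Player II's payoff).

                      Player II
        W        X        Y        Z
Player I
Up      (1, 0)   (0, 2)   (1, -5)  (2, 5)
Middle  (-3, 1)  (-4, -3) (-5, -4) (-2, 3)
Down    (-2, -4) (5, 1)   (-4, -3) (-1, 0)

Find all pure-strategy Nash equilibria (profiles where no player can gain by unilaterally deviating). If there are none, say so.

Pure-strategy Nash equilibria: (Up, Z), (Down, X)

(Up, W): Player II can switch to X (0 → 2). Not NE.
(Up, X): Player I can switch to Down (0 → 5). Not NE.
(Up, Y): Player II can switch to W (-5 → 0). Not NE.
(Up, Z): Player I gets 2, best alternative -1; Player II gets 5, best alternative 2. No profitable deviation — NE.
(Middle, W): Player I can switch to Up (-3 → 1). Not NE.
(Middle, X): Player I can switch to Up (-4 → 0). Not NE.
(Middle, Y): Player I can switch to Up (-5 → 1). Not NE.
(Down, X): Player I gets 5, best alternative 0; Player II gets 1, best alternative 0. No profitable deviation — NE.
(The remaining 4 profiles each have a profitable deviation by the same check.)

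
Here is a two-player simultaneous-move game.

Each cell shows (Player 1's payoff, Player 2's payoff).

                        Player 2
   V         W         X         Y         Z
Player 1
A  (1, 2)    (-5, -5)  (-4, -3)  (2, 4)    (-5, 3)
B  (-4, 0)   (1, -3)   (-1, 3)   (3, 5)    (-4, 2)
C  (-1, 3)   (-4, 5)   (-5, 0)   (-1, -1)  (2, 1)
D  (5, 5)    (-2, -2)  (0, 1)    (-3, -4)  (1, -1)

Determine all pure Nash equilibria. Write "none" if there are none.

(A, V): Player 1 can switch to D (1 → 5). Not NE.
(A, W): Player 1 can switch to B (-5 → 1). Not NE.
(A, X): Player 1 can switch to B (-4 → -1). Not NE.
(A, Y): Player 1 can switch to B (2 → 3). Not NE.
(A, Z): Player 1 can switch to B (-5 → -4). Not NE.
(B, V): Player 1 can switch to A (-4 → 1). Not NE.
(B, W): Player 2 can switch to V (-3 → 0). Not NE.
(B, X): Player 1 can switch to D (-1 → 0). Not NE.
(B, Y): Player 1 gets 3, best alternative 2; Player 2 gets 5, best alternative 3. No profitable deviation — NE.
(B, Z): Player 1 can switch to C (-4 → 2). Not NE.
(C, V): Player 1 can switch to A (-1 → 1). Not NE.
(D, V): Player 1 gets 5, best alternative 1; Player 2 gets 5, best alternative 1. No profitable deviation — NE.
(The remaining 8 profiles each have a profitable deviation by the same check.)

(B, Y); (D, V)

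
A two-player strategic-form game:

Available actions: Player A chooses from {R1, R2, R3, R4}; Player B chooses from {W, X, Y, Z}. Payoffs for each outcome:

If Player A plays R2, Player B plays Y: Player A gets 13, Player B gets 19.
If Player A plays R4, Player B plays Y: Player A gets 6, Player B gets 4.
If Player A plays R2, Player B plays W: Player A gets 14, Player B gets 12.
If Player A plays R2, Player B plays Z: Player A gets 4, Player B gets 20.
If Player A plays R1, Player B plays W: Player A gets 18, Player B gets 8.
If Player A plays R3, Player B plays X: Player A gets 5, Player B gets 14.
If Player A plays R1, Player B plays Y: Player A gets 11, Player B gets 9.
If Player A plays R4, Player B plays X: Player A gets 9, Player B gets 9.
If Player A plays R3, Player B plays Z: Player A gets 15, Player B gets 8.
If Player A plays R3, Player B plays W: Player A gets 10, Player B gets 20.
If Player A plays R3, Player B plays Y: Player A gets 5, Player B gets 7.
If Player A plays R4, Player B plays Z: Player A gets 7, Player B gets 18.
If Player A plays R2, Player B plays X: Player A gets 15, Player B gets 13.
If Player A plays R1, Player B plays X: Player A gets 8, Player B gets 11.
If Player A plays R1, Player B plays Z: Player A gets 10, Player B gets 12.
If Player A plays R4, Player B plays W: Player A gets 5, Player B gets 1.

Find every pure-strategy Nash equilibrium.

Mark each player's best response to every combination of opponents' strategies; a profile where every player is best-responding is a pure Nash equilibrium.
Player A against W: payoffs 18, 14, 10, 5 → best response R1.
Player A against X: payoffs 8, 15, 5, 9 → best response R2.
Player A against Y: payoffs 11, 13, 5, 6 → best response R2.
Player A against Z: payoffs 10, 4, 15, 7 → best response R3.
Player B against R1: payoffs 8, 11, 9, 12 → best response Z.
Player B against R2: payoffs 12, 13, 19, 20 → best response Z.
Player B against R3: payoffs 20, 14, 7, 8 → best response W.
Player B against R4: payoffs 1, 9, 4, 18 → best response Z.
No profile is a mutual best response for all players.

No pure-strategy Nash equilibrium.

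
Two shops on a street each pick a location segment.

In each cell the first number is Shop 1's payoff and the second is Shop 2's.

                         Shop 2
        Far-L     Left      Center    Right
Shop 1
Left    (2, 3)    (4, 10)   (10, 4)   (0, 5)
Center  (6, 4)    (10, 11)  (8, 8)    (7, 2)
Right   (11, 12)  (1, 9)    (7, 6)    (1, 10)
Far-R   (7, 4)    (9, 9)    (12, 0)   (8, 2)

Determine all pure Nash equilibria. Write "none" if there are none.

For each strategy profile, look for a profitable unilateral deviation.
(Left, Far-L): Shop 1 can switch to Center (2 → 6). Not NE.
(Left, Left): Shop 1 can switch to Center (4 → 10). Not NE.
(Left, Center): Shop 1 can switch to Far-R (10 → 12). Not NE.
(Left, Right): Shop 1 can switch to Center (0 → 7). Not NE.
(Center, Far-L): Shop 1 can switch to Right (6 → 11). Not NE.
(Center, Left): Shop 1 gets 10, best alternative 9; Shop 2 gets 11, best alternative 8. No profitable deviation — NE.
(Center, Center): Shop 1 can switch to Left (8 → 10). Not NE.
(Right, Far-L): Shop 1 gets 11, best alternative 7; Shop 2 gets 12, best alternative 10. No profitable deviation — NE.
(The remaining 8 profiles each have a profitable deviation by the same check.)

The pure Nash equilibria are (Center, Left); (Right, Far-L).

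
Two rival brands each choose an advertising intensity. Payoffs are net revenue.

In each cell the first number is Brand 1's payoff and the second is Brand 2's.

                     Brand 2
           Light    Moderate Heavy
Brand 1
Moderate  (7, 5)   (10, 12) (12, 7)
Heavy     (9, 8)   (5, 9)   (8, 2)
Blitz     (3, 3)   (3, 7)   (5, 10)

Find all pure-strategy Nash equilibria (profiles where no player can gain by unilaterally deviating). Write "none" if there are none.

Brand 1 against Light: payoffs 7, 9, 3 → best response Heavy.
Brand 1 against Moderate: payoffs 10, 5, 3 → best response Moderate.
Brand 1 against Heavy: payoffs 12, 8, 5 → best response Moderate.
Brand 2 against Moderate: payoffs 5, 12, 7 → best response Moderate.
Brand 2 against Heavy: payoffs 8, 9, 2 → best response Moderate.
Brand 2 against Blitz: payoffs 3, 7, 10 → best response Heavy.
Mutual best responses: (Moderate, Moderate).

(Moderate, Moderate)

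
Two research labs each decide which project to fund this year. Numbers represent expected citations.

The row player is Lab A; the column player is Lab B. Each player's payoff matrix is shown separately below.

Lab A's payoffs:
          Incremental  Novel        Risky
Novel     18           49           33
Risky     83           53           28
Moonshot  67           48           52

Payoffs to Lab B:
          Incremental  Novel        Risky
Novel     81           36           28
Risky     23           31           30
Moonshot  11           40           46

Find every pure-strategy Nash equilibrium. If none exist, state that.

Pure-strategy Nash equilibria: (Risky, Novel), (Moonshot, Risky)

(Novel, Incremental): Lab A can switch to Risky (18 → 83). Not NE.
(Novel, Novel): Lab A can switch to Risky (49 → 53). Not NE.
(Novel, Risky): Lab A can switch to Moonshot (33 → 52). Not NE.
(Risky, Incremental): Lab B can switch to Novel (23 → 31). Not NE.
(Risky, Novel): Lab A gets 53, best alternative 49; Lab B gets 31, best alternative 30. No profitable deviation — NE.
(Risky, Risky): Lab A can switch to Novel (28 → 33). Not NE.
(Moonshot, Incremental): Lab A can switch to Risky (67 → 83). Not NE.
(Moonshot, Risky): Lab A gets 52, best alternative 33; Lab B gets 46, best alternative 40. No profitable deviation — NE.
(The remaining 1 profile has a profitable deviation by the same check.)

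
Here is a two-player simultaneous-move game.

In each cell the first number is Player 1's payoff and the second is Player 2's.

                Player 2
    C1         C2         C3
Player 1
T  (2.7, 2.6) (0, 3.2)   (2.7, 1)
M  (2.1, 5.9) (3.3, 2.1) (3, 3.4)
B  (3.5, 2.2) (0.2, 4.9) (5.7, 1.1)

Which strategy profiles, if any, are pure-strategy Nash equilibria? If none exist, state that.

There is no pure-strategy Nash equilibrium.

Check each profile: it is a Nash equilibrium iff no player can strictly gain by switching unilaterally.
(T, C1): Player 1 can switch to B (2.7 → 3.5). Not NE.
(T, C2): Player 1 can switch to M (0 → 3.3). Not NE.
(T, C3): Player 1 can switch to M (2.7 → 3). Not NE.
(M, C1): Player 1 can switch to T (2.1 → 2.7). Not NE.
(M, C2): Player 2 can switch to C1 (2.1 → 5.9). Not NE.
(M, C3): Player 1 can switch to B (3 → 5.7). Not NE.
(B, C1): Player 2 can switch to C2 (2.2 → 4.9). Not NE.
(B, C2): Player 1 can switch to M (0.2 → 3.3). Not NE.
(B, C3): Player 2 can switch to C1 (1.1 → 2.2). Not NE.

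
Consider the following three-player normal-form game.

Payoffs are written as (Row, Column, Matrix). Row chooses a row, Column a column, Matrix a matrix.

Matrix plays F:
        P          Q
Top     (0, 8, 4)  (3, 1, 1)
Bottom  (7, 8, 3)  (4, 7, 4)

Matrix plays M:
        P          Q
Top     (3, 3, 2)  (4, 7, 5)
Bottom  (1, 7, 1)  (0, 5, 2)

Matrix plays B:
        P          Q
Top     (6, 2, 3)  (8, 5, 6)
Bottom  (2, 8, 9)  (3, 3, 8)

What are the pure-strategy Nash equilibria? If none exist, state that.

Row against (P, F): payoffs 0, 7 → best response Bottom.
Row against (P, M): payoffs 3, 1 → best response Top.
Row against (P, B): payoffs 6, 2 → best response Top.
Row against (Q, F): payoffs 3, 4 → best response Bottom.
Row against (Q, M): payoffs 4, 0 → best response Top.
Row against (Q, B): payoffs 8, 3 → best response Top.
Column against (Top, F): payoffs 8, 1 → best response P.
Column against (Top, M): payoffs 3, 7 → best response Q.
Column against (Top, B): payoffs 2, 5 → best response Q.
Column against (Bottom, F): payoffs 8, 7 → best response P.
Column against (Bottom, M): payoffs 7, 5 → best response P.
Column against (Bottom, B): payoffs 8, 3 → best response P.
Matrix against (Top, P): payoffs 4, 2, 3 → best response F.
Matrix against (Top, Q): payoffs 1, 5, 6 → best response B.
Matrix against (Bottom, P): payoffs 3, 1, 9 → best response B.
Matrix against (Bottom, Q): payoffs 4, 2, 8 → best response B.
Mutual best responses: (Top, Q, B).

Pure NE: (Top, Q, B)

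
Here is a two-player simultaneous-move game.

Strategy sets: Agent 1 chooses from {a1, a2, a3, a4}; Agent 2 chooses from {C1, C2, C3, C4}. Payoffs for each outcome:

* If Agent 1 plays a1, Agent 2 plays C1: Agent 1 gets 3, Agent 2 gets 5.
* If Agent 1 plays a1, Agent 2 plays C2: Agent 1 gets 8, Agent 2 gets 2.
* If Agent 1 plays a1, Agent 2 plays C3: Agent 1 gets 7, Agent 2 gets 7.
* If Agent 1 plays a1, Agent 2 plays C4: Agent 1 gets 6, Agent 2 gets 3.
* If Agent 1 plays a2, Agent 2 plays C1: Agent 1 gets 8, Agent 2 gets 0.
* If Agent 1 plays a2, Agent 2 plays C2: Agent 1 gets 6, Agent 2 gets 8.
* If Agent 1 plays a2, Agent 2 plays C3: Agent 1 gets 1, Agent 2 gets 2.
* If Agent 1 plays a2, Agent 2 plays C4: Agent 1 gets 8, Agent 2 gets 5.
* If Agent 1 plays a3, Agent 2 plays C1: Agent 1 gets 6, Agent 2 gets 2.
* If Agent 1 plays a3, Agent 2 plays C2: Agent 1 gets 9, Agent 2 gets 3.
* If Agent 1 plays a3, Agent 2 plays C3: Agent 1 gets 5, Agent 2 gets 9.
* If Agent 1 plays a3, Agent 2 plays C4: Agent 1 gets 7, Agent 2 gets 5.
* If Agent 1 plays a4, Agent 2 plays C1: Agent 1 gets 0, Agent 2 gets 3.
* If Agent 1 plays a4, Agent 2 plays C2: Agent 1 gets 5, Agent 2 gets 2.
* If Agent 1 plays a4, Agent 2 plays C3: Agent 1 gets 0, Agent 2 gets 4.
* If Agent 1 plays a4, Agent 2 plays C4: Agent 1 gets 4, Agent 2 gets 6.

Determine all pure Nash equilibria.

Mark each player's best response to every combination of opponents' strategies; a profile where every player is best-responding is a pure Nash equilibrium.
Agent 1 against C1: payoffs 3, 8, 6, 0 → best response a2.
Agent 1 against C2: payoffs 8, 6, 9, 5 → best response a3.
Agent 1 against C3: payoffs 7, 1, 5, 0 → best response a1.
Agent 1 against C4: payoffs 6, 8, 7, 4 → best response a2.
Agent 2 against a1: payoffs 5, 2, 7, 3 → best response C3.
Agent 2 against a2: payoffs 0, 8, 2, 5 → best response C2.
Agent 2 against a3: payoffs 2, 3, 9, 5 → best response C3.
Agent 2 against a4: payoffs 3, 2, 4, 6 → best response C4.
Mutual best responses: (a1, C3).

The unique pure-strategy Nash equilibrium is (a1, C3).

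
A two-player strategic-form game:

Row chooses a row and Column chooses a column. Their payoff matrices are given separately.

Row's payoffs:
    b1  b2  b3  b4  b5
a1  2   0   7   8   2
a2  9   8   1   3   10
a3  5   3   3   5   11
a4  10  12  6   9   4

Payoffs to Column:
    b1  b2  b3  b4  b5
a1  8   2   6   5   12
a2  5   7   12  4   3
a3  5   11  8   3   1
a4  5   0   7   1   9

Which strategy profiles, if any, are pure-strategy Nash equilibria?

Row against b1: payoffs 2, 9, 5, 10 → best response a4.
Row against b2: payoffs 0, 8, 3, 12 → best response a4.
Row against b3: payoffs 7, 1, 3, 6 → best response a1.
Row against b4: payoffs 8, 3, 5, 9 → best response a4.
Row against b5: payoffs 2, 10, 11, 4 → best response a3.
Column against a1: payoffs 8, 2, 6, 5, 12 → best response b5.
Column against a2: payoffs 5, 7, 12, 4, 3 → best response b3.
Column against a3: payoffs 5, 11, 8, 3, 1 → best response b2.
Column against a4: payoffs 5, 0, 7, 1, 9 → best response b5.
No profile is a mutual best response for all players.

This game has no pure Nash equilibrium.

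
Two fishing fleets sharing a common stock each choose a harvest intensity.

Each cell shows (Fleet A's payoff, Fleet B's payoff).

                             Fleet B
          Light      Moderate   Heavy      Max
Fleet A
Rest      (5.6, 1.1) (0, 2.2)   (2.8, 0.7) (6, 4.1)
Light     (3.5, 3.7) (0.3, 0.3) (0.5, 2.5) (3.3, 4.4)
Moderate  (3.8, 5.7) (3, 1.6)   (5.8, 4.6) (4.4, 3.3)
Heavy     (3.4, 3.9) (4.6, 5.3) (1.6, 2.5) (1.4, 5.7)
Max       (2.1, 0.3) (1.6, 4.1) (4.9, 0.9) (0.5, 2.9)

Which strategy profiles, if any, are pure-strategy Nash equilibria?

For each player, find the best response to each opponent profile; mutual best responses are the pure NE.
Fleet A against Light: payoffs 5.6, 3.5, 3.8, 3.4, 2.1 → best response Rest.
Fleet A against Moderate: payoffs 0, 0.3, 3, 4.6, 1.6 → best response Heavy.
Fleet A against Heavy: payoffs 2.8, 0.5, 5.8, 1.6, 4.9 → best response Moderate.
Fleet A against Max: payoffs 6, 3.3, 4.4, 1.4, 0.5 → best response Rest.
Fleet B against Rest: payoffs 1.1, 2.2, 0.7, 4.1 → best response Max.
Fleet B against Light: payoffs 3.7, 0.3, 2.5, 4.4 → best response Max.
Fleet B against Moderate: payoffs 5.7, 1.6, 4.6, 3.3 → best response Light.
Fleet B against Heavy: payoffs 3.9, 5.3, 2.5, 5.7 → best response Max.
Fleet B against Max: payoffs 0.3, 4.1, 0.9, 2.9 → best response Moderate.
Mutual best responses: (Rest, Max).

(Rest, Max)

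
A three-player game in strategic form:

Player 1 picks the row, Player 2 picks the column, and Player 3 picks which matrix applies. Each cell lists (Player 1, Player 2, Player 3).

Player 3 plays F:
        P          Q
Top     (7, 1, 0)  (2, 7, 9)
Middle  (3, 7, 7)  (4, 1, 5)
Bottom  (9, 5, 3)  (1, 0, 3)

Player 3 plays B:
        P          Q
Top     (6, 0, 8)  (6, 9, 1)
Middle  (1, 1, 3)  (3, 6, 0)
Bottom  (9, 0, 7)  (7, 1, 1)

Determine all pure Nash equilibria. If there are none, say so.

Player 1 against (P, F): payoffs 7, 3, 9 → best response Bottom.
Player 1 against (P, B): payoffs 6, 1, 9 → best response Bottom.
Player 1 against (Q, F): payoffs 2, 4, 1 → best response Middle.
Player 1 against (Q, B): payoffs 6, 3, 7 → best response Bottom.
Player 2 against (Top, F): payoffs 1, 7 → best response Q.
Player 2 against (Top, B): payoffs 0, 9 → best response Q.
Player 2 against (Middle, F): payoffs 7, 1 → best response P.
Player 2 against (Middle, B): payoffs 1, 6 → best response Q.
Player 2 against (Bottom, F): payoffs 5, 0 → best response P.
Player 2 against (Bottom, B): payoffs 0, 1 → best response Q.
Player 3 against (Top, P): payoffs 0, 8 → best response B.
Player 3 against (Top, Q): payoffs 9, 1 → best response F.
Player 3 against (Middle, P): payoffs 7, 3 → best response F.
Player 3 against (Middle, Q): payoffs 5, 0 → best response F.
Player 3 against (Bottom, P): payoffs 3, 7 → best response B.
Player 3 against (Bottom, Q): payoffs 3, 1 → best response F.
No profile is a mutual best response for all players.

There is no pure-strategy Nash equilibrium.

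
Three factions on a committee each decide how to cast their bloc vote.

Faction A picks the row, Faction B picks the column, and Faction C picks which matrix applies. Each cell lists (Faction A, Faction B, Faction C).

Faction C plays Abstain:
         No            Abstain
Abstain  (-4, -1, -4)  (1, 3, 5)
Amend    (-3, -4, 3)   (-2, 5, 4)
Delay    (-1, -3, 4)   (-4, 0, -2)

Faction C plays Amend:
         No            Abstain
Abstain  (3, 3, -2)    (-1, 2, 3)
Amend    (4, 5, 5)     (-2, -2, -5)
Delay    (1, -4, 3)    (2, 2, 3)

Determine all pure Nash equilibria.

Faction A against (No, Abstain): payoffs -4, -3, -1 → best response Delay.
Faction A against (No, Amend): payoffs 3, 4, 1 → best response Amend.
Faction A against (Abstain, Abstain): payoffs 1, -2, -4 → best response Abstain.
Faction A against (Abstain, Amend): payoffs -1, -2, 2 → best response Delay.
Faction B against (Abstain, Abstain): payoffs -1, 3 → best response Abstain.
Faction B against (Abstain, Amend): payoffs 3, 2 → best response No.
Faction B against (Amend, Abstain): payoffs -4, 5 → best response Abstain.
Faction B against (Amend, Amend): payoffs 5, -2 → best response No.
Faction B against (Delay, Abstain): payoffs -3, 0 → best response Abstain.
Faction B against (Delay, Amend): payoffs -4, 2 → best response Abstain.
Faction C against (Abstain, No): payoffs -4, -2 → best response Amend.
Faction C against (Abstain, Abstain): payoffs 5, 3 → best response Abstain.
Faction C against (Amend, No): payoffs 3, 5 → best response Amend.
Faction C against (Amend, Abstain): payoffs 4, -5 → best response Abstain.
Faction C against (Delay, No): payoffs 4, 3 → best response Abstain.
Faction C against (Delay, Abstain): payoffs -2, 3 → best response Amend.
Mutual best responses: (Abstain, Abstain, Abstain); (Amend, No, Amend); (Delay, Abstain, Amend).

The pure Nash equilibria are (Abstain, Abstain, Abstain); (Amend, No, Amend); (Delay, Abstain, Amend).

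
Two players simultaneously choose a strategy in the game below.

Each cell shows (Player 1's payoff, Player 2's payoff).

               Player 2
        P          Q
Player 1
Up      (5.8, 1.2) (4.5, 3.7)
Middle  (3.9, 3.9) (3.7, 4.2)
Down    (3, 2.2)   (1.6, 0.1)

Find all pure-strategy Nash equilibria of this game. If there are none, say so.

The unique pure-strategy Nash equilibrium is (Up, Q).

Player 1 against P: payoffs 5.8, 3.9, 3 → best response Up.
Player 1 against Q: payoffs 4.5, 3.7, 1.6 → best response Up.
Player 2 against Up: payoffs 1.2, 3.7 → best response Q.
Player 2 against Middle: payoffs 3.9, 4.2 → best response Q.
Player 2 against Down: payoffs 2.2, 0.1 → best response P.
Mutual best responses: (Up, Q).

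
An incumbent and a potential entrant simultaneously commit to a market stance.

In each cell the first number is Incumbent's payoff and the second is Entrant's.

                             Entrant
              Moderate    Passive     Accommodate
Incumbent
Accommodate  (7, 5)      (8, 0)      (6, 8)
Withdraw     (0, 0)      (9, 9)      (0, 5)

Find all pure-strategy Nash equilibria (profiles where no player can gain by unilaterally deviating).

(Accommodate, Moderate): Entrant can switch to Accommodate (5 → 8). Not NE.
(Accommodate, Passive): Incumbent can switch to Withdraw (8 → 9). Not NE.
(Accommodate, Accommodate): Incumbent gets 6, best alternative 0; Entrant gets 8, best alternative 5. No profitable deviation — NE.
(Withdraw, Moderate): Incumbent can switch to Accommodate (0 → 7). Not NE.
(Withdraw, Passive): Incumbent gets 9, best alternative 8; Entrant gets 9, best alternative 5. No profitable deviation — NE.
(Withdraw, Accommodate): Incumbent can switch to Accommodate (0 → 6). Not NE.

Pure-strategy Nash equilibria: (Accommodate, Accommodate) and (Withdraw, Passive)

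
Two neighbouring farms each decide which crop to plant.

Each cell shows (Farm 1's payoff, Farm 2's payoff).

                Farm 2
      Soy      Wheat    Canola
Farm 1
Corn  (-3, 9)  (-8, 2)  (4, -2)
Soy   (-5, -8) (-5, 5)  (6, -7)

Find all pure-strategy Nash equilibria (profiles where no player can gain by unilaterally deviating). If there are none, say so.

Farm 1 against Soy: payoffs -3, -5 → best response Corn.
Farm 1 against Wheat: payoffs -8, -5 → best response Soy.
Farm 1 against Canola: payoffs 4, 6 → best response Soy.
Farm 2 against Corn: payoffs 9, 2, -2 → best response Soy.
Farm 2 against Soy: payoffs -8, 5, -7 → best response Wheat.
Mutual best responses: (Corn, Soy); (Soy, Wheat).

(Corn, Soy) and (Soy, Wheat)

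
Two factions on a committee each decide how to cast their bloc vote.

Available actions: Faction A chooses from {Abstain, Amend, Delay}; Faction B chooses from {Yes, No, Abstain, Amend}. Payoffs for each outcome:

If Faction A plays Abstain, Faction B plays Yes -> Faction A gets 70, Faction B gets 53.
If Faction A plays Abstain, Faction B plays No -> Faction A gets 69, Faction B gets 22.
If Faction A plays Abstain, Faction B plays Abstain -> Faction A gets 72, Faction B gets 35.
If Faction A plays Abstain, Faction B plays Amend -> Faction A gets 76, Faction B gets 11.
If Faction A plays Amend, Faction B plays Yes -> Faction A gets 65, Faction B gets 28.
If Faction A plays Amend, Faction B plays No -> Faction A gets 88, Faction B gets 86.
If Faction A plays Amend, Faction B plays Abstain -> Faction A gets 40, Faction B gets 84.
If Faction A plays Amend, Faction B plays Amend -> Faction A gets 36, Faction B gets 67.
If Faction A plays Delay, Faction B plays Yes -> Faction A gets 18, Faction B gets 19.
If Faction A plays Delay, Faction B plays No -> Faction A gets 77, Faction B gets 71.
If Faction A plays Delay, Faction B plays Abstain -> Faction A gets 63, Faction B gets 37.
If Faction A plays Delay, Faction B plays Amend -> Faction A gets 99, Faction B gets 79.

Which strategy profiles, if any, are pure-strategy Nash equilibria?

Faction A against Yes: payoffs 70, 65, 18 → best response Abstain.
Faction A against No: payoffs 69, 88, 77 → best response Amend.
Faction A against Abstain: payoffs 72, 40, 63 → best response Abstain.
Faction A against Amend: payoffs 76, 36, 99 → best response Delay.
Faction B against Abstain: payoffs 53, 22, 35, 11 → best response Yes.
Faction B against Amend: payoffs 28, 86, 84, 67 → best response No.
Faction B against Delay: payoffs 19, 71, 37, 79 → best response Amend.
Mutual best responses: (Abstain, Yes); (Amend, No); (Delay, Amend).

Pure-strategy Nash equilibria: (Abstain, Yes) and (Amend, No) and (Delay, Amend)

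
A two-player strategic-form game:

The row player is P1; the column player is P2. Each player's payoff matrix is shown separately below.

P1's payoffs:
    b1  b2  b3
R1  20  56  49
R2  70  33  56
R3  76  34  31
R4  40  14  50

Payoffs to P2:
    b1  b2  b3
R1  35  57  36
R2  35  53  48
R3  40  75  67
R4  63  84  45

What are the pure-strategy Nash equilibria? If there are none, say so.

P1 against b1: payoffs 20, 70, 76, 40 → best response R3.
P1 against b2: payoffs 56, 33, 34, 14 → best response R1.
P1 against b3: payoffs 49, 56, 31, 50 → best response R2.
P2 against R1: payoffs 35, 57, 36 → best response b2.
P2 against R2: payoffs 35, 53, 48 → best response b2.
P2 against R3: payoffs 40, 75, 67 → best response b2.
P2 against R4: payoffs 63, 84, 45 → best response b2.
Mutual best responses: (R1, b2).

Pure NE: (R1, b2)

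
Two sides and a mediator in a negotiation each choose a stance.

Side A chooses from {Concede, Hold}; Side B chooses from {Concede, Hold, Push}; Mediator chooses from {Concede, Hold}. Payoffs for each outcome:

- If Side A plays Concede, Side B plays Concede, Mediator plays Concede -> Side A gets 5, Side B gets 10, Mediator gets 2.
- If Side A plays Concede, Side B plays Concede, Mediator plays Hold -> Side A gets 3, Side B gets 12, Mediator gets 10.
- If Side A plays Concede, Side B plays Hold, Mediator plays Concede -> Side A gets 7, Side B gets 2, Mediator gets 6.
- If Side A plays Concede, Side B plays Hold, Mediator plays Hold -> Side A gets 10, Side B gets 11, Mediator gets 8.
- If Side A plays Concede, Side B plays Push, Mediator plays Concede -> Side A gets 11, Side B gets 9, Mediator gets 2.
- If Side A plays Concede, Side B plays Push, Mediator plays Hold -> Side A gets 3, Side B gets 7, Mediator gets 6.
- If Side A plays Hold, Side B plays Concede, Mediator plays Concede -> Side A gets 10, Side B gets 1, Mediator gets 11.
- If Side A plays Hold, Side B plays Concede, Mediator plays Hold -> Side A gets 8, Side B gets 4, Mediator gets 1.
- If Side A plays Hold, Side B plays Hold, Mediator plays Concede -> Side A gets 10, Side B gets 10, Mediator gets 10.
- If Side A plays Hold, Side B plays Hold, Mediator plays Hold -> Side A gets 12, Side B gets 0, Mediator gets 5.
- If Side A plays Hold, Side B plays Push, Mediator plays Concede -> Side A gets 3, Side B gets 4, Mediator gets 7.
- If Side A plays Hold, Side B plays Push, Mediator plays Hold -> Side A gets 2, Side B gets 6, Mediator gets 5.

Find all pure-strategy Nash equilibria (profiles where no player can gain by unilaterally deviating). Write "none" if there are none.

Check each profile: it is a Nash equilibrium iff no player can strictly gain by switching unilaterally.
(Concede, Concede, Concede): Side A can switch to Hold (5 → 10). Not NE.
(Concede, Concede, Hold): Side A can switch to Hold (3 → 8). Not NE.
(Concede, Hold, Concede): Side A can switch to Hold (7 → 10). Not NE.
(Concede, Hold, Hold): Side A can switch to Hold (10 → 12). Not NE.
(Concede, Push, Concede): Side B can switch to Concede (9 → 10). Not NE.
(Concede, Push, Hold): Side B can switch to Concede (7 → 12). Not NE.
(Hold, Hold, Concede): Side A gets 10, best alternative 7; Side B gets 10, best alternative 4; Mediator gets 10, best alternative 5. No profitable deviation — NE.
(The remaining 5 profiles each have a profitable deviation by the same check.)

(Hold, Hold, Concede)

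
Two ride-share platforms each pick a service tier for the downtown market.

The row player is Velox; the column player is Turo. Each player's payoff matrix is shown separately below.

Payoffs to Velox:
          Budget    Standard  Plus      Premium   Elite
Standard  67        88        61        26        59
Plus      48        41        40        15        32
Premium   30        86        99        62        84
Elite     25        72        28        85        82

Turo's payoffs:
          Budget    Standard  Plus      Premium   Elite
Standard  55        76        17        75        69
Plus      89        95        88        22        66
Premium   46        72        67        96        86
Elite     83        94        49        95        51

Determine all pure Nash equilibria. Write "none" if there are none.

(Standard, Standard); (Elite, Premium)

For each strategy profile, look for a profitable unilateral deviation.
(Standard, Budget): Turo can switch to Standard (55 → 76). Not NE.
(Standard, Standard): Velox gets 88, best alternative 86; Turo gets 76, best alternative 75. No profitable deviation — NE.
(Standard, Plus): Velox can switch to Premium (61 → 99). Not NE.
(Standard, Premium): Velox can switch to Premium (26 → 62). Not NE.
(Standard, Elite): Velox can switch to Premium (59 → 84). Not NE.
(Plus, Budget): Velox can switch to Standard (48 → 67). Not NE.
(Plus, Standard): Velox can switch to Standard (41 → 88). Not NE.
(Plus, Plus): Velox can switch to Standard (40 → 61). Not NE.
(Plus, Premium): Velox can switch to Standard (15 → 26). Not NE.
(Plus, Elite): Velox can switch to Standard (32 → 59). Not NE.
(Premium, Budget): Velox can switch to Standard (30 → 67). Not NE.
(Elite, Premium): Velox gets 85, best alternative 62; Turo gets 95, best alternative 94. No profitable deviation — NE.
(The remaining 8 profiles each have a profitable deviation by the same check.)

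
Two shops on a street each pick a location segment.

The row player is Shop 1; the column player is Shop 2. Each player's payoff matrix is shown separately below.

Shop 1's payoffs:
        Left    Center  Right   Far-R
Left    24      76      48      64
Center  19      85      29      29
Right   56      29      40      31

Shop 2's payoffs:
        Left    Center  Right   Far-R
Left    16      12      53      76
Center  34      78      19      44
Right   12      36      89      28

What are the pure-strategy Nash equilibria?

(Left, Far-R), (Center, Center)

Check each profile: it is a Nash equilibrium iff no player can strictly gain by switching unilaterally.
(Left, Left): Shop 1 can switch to Right (24 → 56). Not NE.
(Left, Center): Shop 1 can switch to Center (76 → 85). Not NE.
(Left, Right): Shop 2 can switch to Far-R (53 → 76). Not NE.
(Left, Far-R): Shop 1 gets 64, best alternative 31; Shop 2 gets 76, best alternative 53. No profitable deviation — NE.
(Center, Left): Shop 1 can switch to Left (19 → 24). Not NE.
(Center, Center): Shop 1 gets 85, best alternative 76; Shop 2 gets 78, best alternative 44. No profitable deviation — NE.
(Center, Right): Shop 1 can switch to Left (29 → 48). Not NE.
(Center, Far-R): Shop 1 can switch to Left (29 → 64). Not NE.
(Right, Left): Shop 2 can switch to Center (12 → 36). Not NE.
(Right, Center): Shop 1 can switch to Left (29 → 76). Not NE.
(Right, Right): Shop 1 can switch to Left (40 → 48). Not NE.
(Right, Far-R): Shop 1 can switch to Left (31 → 64). Not NE.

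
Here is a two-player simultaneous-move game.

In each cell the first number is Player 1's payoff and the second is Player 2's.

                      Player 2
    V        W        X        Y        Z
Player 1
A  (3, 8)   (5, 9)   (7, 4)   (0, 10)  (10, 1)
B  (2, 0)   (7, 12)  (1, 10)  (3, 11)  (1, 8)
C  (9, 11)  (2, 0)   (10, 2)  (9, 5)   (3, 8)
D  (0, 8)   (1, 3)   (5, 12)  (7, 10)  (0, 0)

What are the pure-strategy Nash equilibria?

Pure-strategy Nash equilibria: (B, W) and (C, V)

For each player, find the best response to each opponent profile; mutual best responses are the pure NE.
Player 1 against V: payoffs 3, 2, 9, 0 → best response C.
Player 1 against W: payoffs 5, 7, 2, 1 → best response B.
Player 1 against X: payoffs 7, 1, 10, 5 → best response C.
Player 1 against Y: payoffs 0, 3, 9, 7 → best response C.
Player 1 against Z: payoffs 10, 1, 3, 0 → best response A.
Player 2 against A: payoffs 8, 9, 4, 10, 1 → best response Y.
Player 2 against B: payoffs 0, 12, 10, 11, 8 → best response W.
Player 2 against C: payoffs 11, 0, 2, 5, 8 → best response V.
Player 2 against D: payoffs 8, 3, 12, 10, 0 → best response X.
Mutual best responses: (B, W); (C, V).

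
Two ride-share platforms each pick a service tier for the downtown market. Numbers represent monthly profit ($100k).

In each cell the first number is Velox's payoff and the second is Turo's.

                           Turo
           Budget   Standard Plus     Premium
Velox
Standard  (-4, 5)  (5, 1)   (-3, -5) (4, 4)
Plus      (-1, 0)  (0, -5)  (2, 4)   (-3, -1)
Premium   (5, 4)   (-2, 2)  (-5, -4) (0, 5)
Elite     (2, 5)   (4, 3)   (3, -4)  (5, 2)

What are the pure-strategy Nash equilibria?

Velox against Budget: payoffs -4, -1, 5, 2 → best response Premium.
Velox against Standard: payoffs 5, 0, -2, 4 → best response Standard.
Velox against Plus: payoffs -3, 2, -5, 3 → best response Elite.
Velox against Premium: payoffs 4, -3, 0, 5 → best response Elite.
Turo against Standard: payoffs 5, 1, -5, 4 → best response Budget.
Turo against Plus: payoffs 0, -5, 4, -1 → best response Plus.
Turo against Premium: payoffs 4, 2, -4, 5 → best response Premium.
Turo against Elite: payoffs 5, 3, -4, 2 → best response Budget.
No profile is a mutual best response for all players.

There is no pure-strategy Nash equilibrium.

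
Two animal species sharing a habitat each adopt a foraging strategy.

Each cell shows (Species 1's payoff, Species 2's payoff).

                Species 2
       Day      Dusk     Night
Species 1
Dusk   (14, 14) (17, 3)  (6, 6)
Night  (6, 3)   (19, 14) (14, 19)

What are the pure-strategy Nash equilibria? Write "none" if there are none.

For each player, find the best response to each opponent profile; mutual best responses are the pure NE.
Species 1 against Day: payoffs 14, 6 → best response Dusk.
Species 1 against Dusk: payoffs 17, 19 → best response Night.
Species 1 against Night: payoffs 6, 14 → best response Night.
Species 2 against Dusk: payoffs 14, 3, 6 → best response Day.
Species 2 against Night: payoffs 3, 14, 19 → best response Night.
Mutual best responses: (Dusk, Day); (Night, Night).

The pure Nash equilibria are (Dusk, Day) and (Night, Night).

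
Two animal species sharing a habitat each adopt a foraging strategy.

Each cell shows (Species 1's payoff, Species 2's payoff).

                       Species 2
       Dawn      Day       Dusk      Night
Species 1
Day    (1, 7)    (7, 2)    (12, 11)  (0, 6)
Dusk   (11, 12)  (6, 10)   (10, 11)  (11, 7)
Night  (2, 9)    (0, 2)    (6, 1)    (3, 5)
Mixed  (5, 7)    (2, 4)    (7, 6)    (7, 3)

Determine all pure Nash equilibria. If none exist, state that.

Species 1 against Dawn: payoffs 1, 11, 2, 5 → best response Dusk.
Species 1 against Day: payoffs 7, 6, 0, 2 → best response Day.
Species 1 against Dusk: payoffs 12, 10, 6, 7 → best response Day.
Species 1 against Night: payoffs 0, 11, 3, 7 → best response Dusk.
Species 2 against Day: payoffs 7, 2, 11, 6 → best response Dusk.
Species 2 against Dusk: payoffs 12, 10, 11, 7 → best response Dawn.
Species 2 against Night: payoffs 9, 2, 1, 5 → best response Dawn.
Species 2 against Mixed: payoffs 7, 4, 6, 3 → best response Dawn.
Mutual best responses: (Day, Dusk); (Dusk, Dawn).

Pure-strategy Nash equilibria: (Day, Dusk), (Dusk, Dawn)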